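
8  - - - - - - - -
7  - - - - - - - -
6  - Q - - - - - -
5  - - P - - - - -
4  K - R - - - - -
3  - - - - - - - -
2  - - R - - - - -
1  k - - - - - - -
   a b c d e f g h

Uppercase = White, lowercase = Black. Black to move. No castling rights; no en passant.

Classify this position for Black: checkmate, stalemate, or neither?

Black to move; black king on a1.
In check: no.
King squares — b1: attacked by Qb6; a2: attacked by Rc2; b2: attacked by Rc2.
Legal moves for Black: none.
Not in check and no legal moves → stalemate.

stalemate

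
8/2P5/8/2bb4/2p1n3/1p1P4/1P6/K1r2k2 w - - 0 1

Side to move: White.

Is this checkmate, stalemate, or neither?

White to move; white king on a1.
In check: yes, from the black rook on c1.
King squares — b1: attacked by Rc1; a2: attacked by Pb3; b2: own pawn.
Legal moves for White: none.
In check with no legal moves → checkmate.

checkmate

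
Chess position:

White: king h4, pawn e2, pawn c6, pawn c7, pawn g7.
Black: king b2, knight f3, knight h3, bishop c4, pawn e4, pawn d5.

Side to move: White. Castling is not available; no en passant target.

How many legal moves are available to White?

5

White to move; king on h4.
In check: yes, from the black knight on f3.
Legal moves: Kh5, Kg4, Kxh3, Kg3, exf3.
Count: 5.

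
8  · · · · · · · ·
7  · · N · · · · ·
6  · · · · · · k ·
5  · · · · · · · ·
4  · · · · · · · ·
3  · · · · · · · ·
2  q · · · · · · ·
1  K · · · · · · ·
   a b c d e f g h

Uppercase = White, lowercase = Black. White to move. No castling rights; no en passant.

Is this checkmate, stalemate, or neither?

White to move; white king on a1.
In check: yes, from the black queen on a2.
Legal moves for White: Kxa2.
White is in check but has 1 legal move → neither.

neither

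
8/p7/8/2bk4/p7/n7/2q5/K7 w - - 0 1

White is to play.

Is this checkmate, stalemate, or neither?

stalemate

White to move; white king on a1.
In check: no.
King squares — b1: attacked by Qc2; a2: attacked by Qc2; b2: attacked by Qc2.
Legal moves for White: none.
Not in check and no legal moves → stalemate.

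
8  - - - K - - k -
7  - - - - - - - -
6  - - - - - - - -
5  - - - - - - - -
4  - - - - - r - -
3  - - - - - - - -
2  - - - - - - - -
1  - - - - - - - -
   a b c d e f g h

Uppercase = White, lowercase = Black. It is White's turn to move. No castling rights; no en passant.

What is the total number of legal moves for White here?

White to move; king on d8.
In check: no.
Legal moves: Ke8, Kc8, Ke7, Kd7, Kc7.
Count: 5.

5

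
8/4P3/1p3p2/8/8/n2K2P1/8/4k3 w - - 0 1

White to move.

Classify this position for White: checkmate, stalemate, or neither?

White to move; white king on d3.
In check: no.
Legal moves for White: Ke4, Kd4, Ke3, Kc3, e8=Q+, e8=R+, e8=B, e8=N, g4.
White has 9 legal moves and is not in check → neither.

neither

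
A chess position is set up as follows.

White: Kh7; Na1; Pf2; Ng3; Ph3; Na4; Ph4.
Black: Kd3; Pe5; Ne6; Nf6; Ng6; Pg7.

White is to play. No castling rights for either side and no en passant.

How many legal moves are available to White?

1

White to move; king on h7.
In check: yes, from the black knight on f6.
Legal moves: Kxg6.
Count: 1.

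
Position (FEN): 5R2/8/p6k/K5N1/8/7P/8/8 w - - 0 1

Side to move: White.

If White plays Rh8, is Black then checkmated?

no

After Rh8: black king on h6; in check: yes, from the white rook on h8.
Black has 3 legal replies: Kg7, Kg6, Kxg5.
In check but a legal move exists → not checkmate.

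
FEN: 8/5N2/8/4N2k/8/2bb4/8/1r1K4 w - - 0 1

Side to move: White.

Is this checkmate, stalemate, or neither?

checkmate

White to move; white king on d1.
In check: yes, from the black rook on b1.
King squares — c1: attacked by Rb1; e1: attacked by Rb1; c2: attacked by Bd3; d2: attacked by Bc3; e2: attacked by Bd3.
Legal moves for White: none.
In check with no legal moves → checkmate.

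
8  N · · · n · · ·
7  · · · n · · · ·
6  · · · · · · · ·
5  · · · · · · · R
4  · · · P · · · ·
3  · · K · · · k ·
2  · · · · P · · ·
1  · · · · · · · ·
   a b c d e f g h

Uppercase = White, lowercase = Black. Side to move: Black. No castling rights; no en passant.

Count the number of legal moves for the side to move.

Black to move; king on g3.
In check: no.
Legal moves: Ng7, Nc7, Nef6, Nd6, Nf8, Nb8, Ndf6, Nb6, Ne5, Nc5, Kg4, Kf4, Kg2, Kf2.
Count: 14.

14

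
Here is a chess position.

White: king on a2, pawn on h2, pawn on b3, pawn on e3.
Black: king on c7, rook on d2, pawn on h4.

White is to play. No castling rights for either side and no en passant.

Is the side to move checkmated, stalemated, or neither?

White to move; white king on a2.
In check: yes, from the black rook on d2.
Legal moves for White: Ka3, Kb1, Ka1.
White is in check but has 3 legal moves → neither.

neither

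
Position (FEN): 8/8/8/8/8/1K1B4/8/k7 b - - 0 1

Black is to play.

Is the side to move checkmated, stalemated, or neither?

stalemate

Black to move; black king on a1.
In check: no.
King squares — b1: attacked by Bd3; a2: attacked by Kb3; b2: attacked by Kb3.
Legal moves for Black: none.
Not in check and no legal moves → stalemate.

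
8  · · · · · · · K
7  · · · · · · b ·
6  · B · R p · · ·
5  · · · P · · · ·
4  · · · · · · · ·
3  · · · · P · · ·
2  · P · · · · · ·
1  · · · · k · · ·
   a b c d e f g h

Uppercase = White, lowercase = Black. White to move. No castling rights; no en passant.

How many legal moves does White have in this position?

3

White to move; king on h8.
In check: yes, from the black bishop on g7.
Legal moves: Kg8, Kh7, Kxg7.
Count: 3.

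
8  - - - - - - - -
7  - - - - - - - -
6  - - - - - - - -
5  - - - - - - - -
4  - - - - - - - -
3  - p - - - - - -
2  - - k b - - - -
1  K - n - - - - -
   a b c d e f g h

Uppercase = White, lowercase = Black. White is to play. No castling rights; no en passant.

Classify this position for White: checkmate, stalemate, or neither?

White to move; white king on a1.
In check: no.
King squares — b1: attacked by Kc2; a2: attacked by Nc1; b2: attacked by Kc2.
Legal moves for White: none.
Not in check and no legal moves → stalemate.

stalemate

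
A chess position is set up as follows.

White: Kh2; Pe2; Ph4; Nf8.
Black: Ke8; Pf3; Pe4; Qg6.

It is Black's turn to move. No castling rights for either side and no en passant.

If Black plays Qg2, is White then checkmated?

yes

After Qg2: white king on h2; in check: yes, from the black queen on g2.
King squares — g1: attacked by Qg2; h1: attacked by Qg2; g2: attacked by Pf3; g3: attacked by Qg2; h3: attacked by Qg2.
White has no legal moves → checkmate.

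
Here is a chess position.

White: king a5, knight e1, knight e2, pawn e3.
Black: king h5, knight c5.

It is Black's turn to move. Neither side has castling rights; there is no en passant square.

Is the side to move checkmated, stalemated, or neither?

Black to move; black king on h5.
In check: no.
Legal moves for Black: Kh6, Kg6, Kg5, Kh4, Kg4, Nd7, Nb7+, Ne6, Na6, Ne4, Na4, Nd3, Nb3+.
Black has 13 legal moves and is not in check → neither.

neither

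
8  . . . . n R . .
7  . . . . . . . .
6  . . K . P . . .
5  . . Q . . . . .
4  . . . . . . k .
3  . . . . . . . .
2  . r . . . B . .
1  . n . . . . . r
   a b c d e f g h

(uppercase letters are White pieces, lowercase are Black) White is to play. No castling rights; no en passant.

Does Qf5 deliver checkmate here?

yes

After Qf5: black king on g4; in check: yes, from the white queen on f5.
King squares — f3: attacked by Qf5; g3: attacked by Bf2; h3: attacked by Qf5; f4: attacked by Qf5; h4: attacked by Bf2; f5: attacked by Rf8; g5: attacked by Qf5; h5: attacked by Qf5.
Black has no legal moves → checkmate.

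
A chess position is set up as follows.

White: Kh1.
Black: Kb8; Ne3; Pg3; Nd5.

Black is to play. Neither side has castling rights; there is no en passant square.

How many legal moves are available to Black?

20

Black to move; king on b8.
In check: no.
Legal moves: Kc8, Ka8, Kc7, Kb7, Ka7, Ne7, Nc7, Nf6, Nb6, Nf4, Nb4, Nc3, Nf5, Ng4, Nc4, Ng2, Nc2, Nf1, Nd1, g2+.
Count: 20.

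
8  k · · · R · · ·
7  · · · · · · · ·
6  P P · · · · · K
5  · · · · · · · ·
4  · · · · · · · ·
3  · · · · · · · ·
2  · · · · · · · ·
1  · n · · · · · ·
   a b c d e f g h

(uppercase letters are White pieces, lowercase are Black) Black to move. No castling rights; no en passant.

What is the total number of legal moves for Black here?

Black to move; king on a8.
In check: yes, from the white rook on e8.
Legal moves: none.
Count: 0.

0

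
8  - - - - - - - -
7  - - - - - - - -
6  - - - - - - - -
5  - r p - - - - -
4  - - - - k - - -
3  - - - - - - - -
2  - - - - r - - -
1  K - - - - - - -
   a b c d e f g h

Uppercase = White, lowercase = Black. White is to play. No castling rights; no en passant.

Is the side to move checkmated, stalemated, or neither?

White to move; white king on a1.
In check: no.
King squares — b1: attacked by Rb5; a2: attacked by Re2; b2: attacked by Re2.
Legal moves for White: none.
Not in check and no legal moves → stalemate.

stalemate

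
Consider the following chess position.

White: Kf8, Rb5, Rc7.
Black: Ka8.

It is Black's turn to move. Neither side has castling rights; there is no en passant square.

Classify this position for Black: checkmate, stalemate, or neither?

stalemate

Black to move; black king on a8.
In check: no.
King squares — a7: attacked by Rc7; b7: attacked by Rb5; b8: attacked by Rb5.
Legal moves for Black: none.
Not in check and no legal moves → stalemate.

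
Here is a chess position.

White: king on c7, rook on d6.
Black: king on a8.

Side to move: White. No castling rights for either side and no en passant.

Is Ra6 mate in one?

yes

After Ra6: black king on a8; in check: yes, from the white rook on a6.
King squares — a7: attacked by Ra6; b7: attacked by Kc7; b8: attacked by Kc7.
Black has no legal moves → checkmate.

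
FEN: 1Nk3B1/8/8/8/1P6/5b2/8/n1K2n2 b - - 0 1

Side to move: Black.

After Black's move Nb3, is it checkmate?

After Nb3: white king on c1; in check: yes, from the black knight on b3.
White has 4 legal replies: Kc2, Kb2, Kb1, Bxb3.
In check but a legal move exists → not checkmate.

no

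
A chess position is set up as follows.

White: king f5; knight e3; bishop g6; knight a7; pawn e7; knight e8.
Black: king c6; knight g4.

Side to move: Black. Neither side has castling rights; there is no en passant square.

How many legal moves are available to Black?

Black to move; king on c6.
In check: yes, from the white knight on a7.
Legal moves: Kd7, Kb7, Kb6, Kc5.
Count: 4.

4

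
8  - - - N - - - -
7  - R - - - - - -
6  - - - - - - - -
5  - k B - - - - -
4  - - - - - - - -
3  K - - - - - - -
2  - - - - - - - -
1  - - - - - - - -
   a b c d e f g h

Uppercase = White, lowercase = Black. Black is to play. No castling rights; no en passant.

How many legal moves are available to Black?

Black to move; king on b5.
In check: yes, from the white rook on b7.
Legal moves: Ka6, Kxc5, Ka5, Kc4.
Count: 4.

4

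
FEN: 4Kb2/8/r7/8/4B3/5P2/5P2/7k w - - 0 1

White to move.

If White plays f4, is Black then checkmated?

no

After f4: black king on h1; in check: yes, from the white bishop on e4.
Black has 2 legal replies: Kh2, Kg1.
In check but a legal move exists → not checkmate.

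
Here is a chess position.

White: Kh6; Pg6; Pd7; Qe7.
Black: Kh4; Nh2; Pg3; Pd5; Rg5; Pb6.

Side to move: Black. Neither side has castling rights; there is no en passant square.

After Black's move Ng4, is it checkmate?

no

After Ng4: white king on h6; in check: yes, from the black knight on g4.
White has 2 legal replies: Kh7, Kg7.
In check but a legal move exists → not checkmate.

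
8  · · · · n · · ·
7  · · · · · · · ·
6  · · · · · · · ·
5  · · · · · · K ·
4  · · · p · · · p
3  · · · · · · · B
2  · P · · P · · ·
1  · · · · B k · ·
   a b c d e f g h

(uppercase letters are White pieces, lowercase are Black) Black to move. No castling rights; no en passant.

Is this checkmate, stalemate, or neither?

neither

Black to move; black king on f1.
In check: yes, from the white bishop on h3.
Legal moves for Black: Kxe2, Kg1, Kxe1.
Black is in check but has 3 legal moves → neither.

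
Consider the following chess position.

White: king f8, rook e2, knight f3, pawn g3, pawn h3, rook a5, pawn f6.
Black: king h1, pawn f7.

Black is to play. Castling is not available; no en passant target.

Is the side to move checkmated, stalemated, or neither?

stalemate

Black to move; black king on h1.
In check: no.
King squares — g1: attacked by Nf3; g2: attacked by Re2; h2: attacked by Re2.
Legal moves for Black: none.
Not in check and no legal moves → stalemate.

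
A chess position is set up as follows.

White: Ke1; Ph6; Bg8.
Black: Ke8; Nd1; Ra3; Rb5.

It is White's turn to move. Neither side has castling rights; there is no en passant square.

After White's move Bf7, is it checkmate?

no

After Bf7: black king on e8; in check: yes, from the white bishop on f7.
Black has 5 legal replies: Kf8, Kd8, Kxf7, Ke7, Kd7.
In check but a legal move exists → not checkmate.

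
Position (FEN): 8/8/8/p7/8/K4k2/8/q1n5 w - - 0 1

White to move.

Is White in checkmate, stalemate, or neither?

checkmate

White to move; white king on a3.
In check: yes, from the black queen on a1.
King squares — a2: attacked by Qa1; b2: attacked by Qa1; b3: attacked by Nc1; a4: attacked by Qa1; b4: attacked by Pa5.
Legal moves for White: none.
In check with no legal moves → checkmate.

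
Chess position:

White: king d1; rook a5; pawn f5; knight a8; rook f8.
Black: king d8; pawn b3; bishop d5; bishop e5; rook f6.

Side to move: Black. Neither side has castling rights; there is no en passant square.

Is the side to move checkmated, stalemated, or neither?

neither

Black to move; black king on d8.
In check: yes, from the white rook on f8.
Legal moves for Black: Ke7, Kd7, Rxf8.
Black is in check but has 3 legal moves → neither.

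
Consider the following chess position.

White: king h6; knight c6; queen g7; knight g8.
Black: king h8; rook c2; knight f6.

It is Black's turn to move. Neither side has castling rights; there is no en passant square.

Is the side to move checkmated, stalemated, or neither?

Black to move; black king on h8.
In check: yes, from the white queen on g7.
King squares — g7: attacked by Kh6; h7: attacked by Kh6; g8: attacked by Qg7.
Legal moves for Black: none.
In check with no legal moves → checkmate.

checkmate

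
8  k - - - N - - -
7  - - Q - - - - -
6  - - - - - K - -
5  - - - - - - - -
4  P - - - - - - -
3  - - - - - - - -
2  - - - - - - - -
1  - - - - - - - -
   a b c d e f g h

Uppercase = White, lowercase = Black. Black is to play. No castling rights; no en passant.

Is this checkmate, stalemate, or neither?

Black to move; black king on a8.
In check: no.
King squares — a7: attacked by Qc7; b7: attacked by Qc7; b8: attacked by Qc7.
Legal moves for Black: none.
Not in check and no legal moves → stalemate.

stalemate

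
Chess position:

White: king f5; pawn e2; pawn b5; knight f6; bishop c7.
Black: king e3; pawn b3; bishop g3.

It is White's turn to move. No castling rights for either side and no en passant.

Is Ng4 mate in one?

no

After Ng4: black king on e3; in check: yes, from the white knight on g4.
Black has 3 legal replies: Kd4, Kxe2, Kd2.
In check but a legal move exists → not checkmate.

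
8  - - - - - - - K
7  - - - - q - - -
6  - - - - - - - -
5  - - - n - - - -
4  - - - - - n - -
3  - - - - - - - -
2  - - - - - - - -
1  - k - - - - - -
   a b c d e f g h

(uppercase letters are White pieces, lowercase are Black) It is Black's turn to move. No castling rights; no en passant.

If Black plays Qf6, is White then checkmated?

no

After Qf6: white king on h8; in check: yes, from the black queen on f6.
White has 2 legal replies: Kg8, Kh7.
In check but a legal move exists → not checkmate.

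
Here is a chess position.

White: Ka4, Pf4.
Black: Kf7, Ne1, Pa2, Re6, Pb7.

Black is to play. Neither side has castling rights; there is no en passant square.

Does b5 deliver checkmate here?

After b5: white king on a4; in check: yes, from the black pawn on b5.
White has 5 legal replies: Kxb5, Ka5, Kb4, Kb3, Ka3.
In check but a legal move exists → not checkmate.

no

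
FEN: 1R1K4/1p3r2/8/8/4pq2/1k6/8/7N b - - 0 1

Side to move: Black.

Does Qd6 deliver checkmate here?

no

After Qd6: white king on d8; in check: yes, from the black queen on d6.
White has 2 legal replies: Ke8, Kc8.
In check but a legal move exists → not checkmate.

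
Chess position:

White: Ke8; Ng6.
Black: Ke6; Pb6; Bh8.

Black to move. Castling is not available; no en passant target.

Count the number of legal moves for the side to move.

Black to move; king on e6.
In check: no.
Legal moves: Bg7, Bf6, Be5, Bd4, Bc3, Bb2, Ba1, Kf6, Kd6, Kf5, Kd5, b5.
Count: 12.

12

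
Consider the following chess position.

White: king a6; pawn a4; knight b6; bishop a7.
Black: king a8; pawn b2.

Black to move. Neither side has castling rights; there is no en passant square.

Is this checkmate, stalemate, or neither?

Black to move; black king on a8.
In check: yes, from the white knight on b6.
King squares — a7: attacked by Ka6; b7: attacked by Ka6; b8: attacked by Ba7.
Legal moves for Black: none.
In check with no legal moves → checkmate.

checkmate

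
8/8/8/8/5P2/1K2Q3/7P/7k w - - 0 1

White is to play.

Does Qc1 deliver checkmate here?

After Qc1: black king on h1; in check: yes, from the white queen on c1.
Black has 2 legal replies: Kxh2, Kg2.
In check but a legal move exists → not checkmate.

no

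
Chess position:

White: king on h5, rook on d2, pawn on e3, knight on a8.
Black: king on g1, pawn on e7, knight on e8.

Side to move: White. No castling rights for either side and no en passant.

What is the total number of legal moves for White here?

White to move; king on h5.
In check: no.
Legal moves: Nc7, Nb6, Kh6, Kg6, Kg5, Kh4, Kg4, Rd8, Rd7, Rd6, Rd5, Rd4, Rd3, Rh2, Rg2+, Rf2, Re2, Rc2, Rb2, Ra2, Rd1+, e4.
Count: 22.

22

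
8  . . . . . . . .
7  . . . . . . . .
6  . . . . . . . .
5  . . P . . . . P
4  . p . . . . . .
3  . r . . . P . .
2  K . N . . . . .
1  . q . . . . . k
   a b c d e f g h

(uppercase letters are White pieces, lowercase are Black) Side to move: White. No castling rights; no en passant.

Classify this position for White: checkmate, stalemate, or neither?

White to move; white king on a2.
In check: yes, from the black queen on b1.
King squares — a1: attacked by Qb1; b1: attacked by Rb3; b2: attacked by Qb1; a3: attacked by Rb3; b3: attacked by Qb1.
Legal moves for White: none.
In check with no legal moves → checkmate.

checkmate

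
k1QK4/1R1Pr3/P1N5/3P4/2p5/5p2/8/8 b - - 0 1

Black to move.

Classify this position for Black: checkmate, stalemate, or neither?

checkmate

Black to move; black king on a8.
In check: yes, from the white queen on c8.
King squares — a7: attacked by Nc6; b7: attacked by Pa6; b8: attacked by Nc6.
Legal moves for Black: none.
In check with no legal moves → checkmate.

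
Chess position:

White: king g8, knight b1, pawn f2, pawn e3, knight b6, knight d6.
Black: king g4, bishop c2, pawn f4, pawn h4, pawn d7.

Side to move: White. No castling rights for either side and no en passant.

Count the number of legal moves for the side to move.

24

White to move; king on g8.
In check: no.
Legal moves: Kh8, Kf8, Kg7, Kf7, Ne8, Ndc8, Nf7, Nb7, Nf5, Nb5, Ne4, Ndc4, Nbc8, Na8, Nxd7, Nd5, Nbc4, Na4, Nc3, Na3, Nd2, exf4, e4, f3+.
Count: 24.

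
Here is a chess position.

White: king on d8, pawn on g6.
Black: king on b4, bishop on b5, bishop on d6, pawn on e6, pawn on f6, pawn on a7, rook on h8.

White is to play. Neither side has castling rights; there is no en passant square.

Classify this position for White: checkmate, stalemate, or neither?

checkmate

White to move; white king on d8.
In check: yes, from the black rook on h8.
King squares — c7: attacked by Bd6; d7: attacked by Bb5; e7: attacked by Bd6; c8: attacked by Rh8; e8: attacked by Bb5.
Legal moves for White: none.
In check with no legal moves → checkmate.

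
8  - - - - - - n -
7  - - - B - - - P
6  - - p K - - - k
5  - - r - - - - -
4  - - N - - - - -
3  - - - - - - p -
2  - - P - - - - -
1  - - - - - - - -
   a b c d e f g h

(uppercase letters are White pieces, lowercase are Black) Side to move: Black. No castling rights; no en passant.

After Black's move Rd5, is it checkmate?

After Rd5: white king on d6; in check: yes, from the black rook on d5.
White has 3 legal replies: Kc7, Ke6, Kxc6.
In check but a legal move exists → not checkmate.

no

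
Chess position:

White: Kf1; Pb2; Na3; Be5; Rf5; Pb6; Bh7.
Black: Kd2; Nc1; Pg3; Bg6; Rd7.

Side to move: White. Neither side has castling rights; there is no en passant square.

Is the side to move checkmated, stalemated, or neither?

neither

White to move; white king on f1.
In check: no.
Legal moves for White include: Bg8, Bxg6, Rf8, Rf7, Rf6, Rh5, Rg5, Rf4, Rf3, Rf2+, Bh8, Bb8, Bg7, Bc7, Bf6, Bd6, Bf4+, Bd4, ... (list truncated; more exist).
White has legal moves and is not in check → neither.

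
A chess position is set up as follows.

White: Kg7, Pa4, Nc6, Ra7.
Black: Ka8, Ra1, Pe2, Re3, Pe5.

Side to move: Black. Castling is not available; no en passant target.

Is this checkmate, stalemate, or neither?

checkmate

Black to move; black king on a8.
In check: yes, from the white rook on a7.
King squares — a7: attacked by Nc6; b7: attacked by Ra7; b8: attacked by Nc6.
Legal moves for Black: none.
In check with no legal moves → checkmate.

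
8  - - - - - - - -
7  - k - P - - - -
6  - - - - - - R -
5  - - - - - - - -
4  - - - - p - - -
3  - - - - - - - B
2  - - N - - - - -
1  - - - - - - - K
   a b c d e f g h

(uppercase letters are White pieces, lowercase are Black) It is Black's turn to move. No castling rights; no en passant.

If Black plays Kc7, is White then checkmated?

After Kc7: white king on h1; in check: no.
White is not in check, so this cannot be checkmate.

no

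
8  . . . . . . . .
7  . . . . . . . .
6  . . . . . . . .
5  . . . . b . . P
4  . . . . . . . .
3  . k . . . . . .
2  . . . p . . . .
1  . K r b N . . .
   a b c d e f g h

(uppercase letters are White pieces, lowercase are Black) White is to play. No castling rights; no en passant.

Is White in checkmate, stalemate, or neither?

checkmate

White to move; white king on b1.
In check: yes, from the black rook on c1.
King squares — a1: attacked by Rc1; c1: attacked by Pd2; a2: attacked by Kb3; b2: attacked by Kb3; c2: attacked by Rc1.
Legal moves for White: none.
In check with no legal moves → checkmate.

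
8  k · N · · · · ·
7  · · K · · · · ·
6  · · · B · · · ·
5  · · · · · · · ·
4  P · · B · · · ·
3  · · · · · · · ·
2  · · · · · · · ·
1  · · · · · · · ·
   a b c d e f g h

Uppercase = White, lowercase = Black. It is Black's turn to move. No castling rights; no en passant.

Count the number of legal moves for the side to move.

0

Black to move; king on a8.
In check: no.
Legal moves: none.
Count: 0.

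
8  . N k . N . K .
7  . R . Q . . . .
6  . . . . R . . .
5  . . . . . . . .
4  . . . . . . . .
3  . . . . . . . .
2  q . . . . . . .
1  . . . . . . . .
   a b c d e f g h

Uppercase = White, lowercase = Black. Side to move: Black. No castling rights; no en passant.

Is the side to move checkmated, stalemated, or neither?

Black to move; black king on c8.
In check: yes, from the white queen on d7.
King squares — b7: attacked by Qd7; c7: attacked by Rb7; d7: attacked by Rb7; b8: attacked by Rb7; d8: attacked by Qd7.
Legal moves for Black: none.
In check with no legal moves → checkmate.

checkmate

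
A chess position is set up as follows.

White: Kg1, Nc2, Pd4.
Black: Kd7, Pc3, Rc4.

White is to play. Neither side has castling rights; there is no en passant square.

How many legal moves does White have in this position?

11

White to move; king on g1.
In check: no.
Legal moves: Nb4, Ne3, Na3, Ne1, Na1, Kh2, Kg2, Kf2, Kh1, Kf1, d5.
Count: 11.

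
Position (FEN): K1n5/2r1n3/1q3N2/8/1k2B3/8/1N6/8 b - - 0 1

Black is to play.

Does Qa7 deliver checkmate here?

yes

After Qa7: white king on a8; in check: yes, from the black queen on a7.
King squares — a7: attacked by Rc7; b7: attacked by Qa7; b8: attacked by Qa7.
White has no legal moves → checkmate.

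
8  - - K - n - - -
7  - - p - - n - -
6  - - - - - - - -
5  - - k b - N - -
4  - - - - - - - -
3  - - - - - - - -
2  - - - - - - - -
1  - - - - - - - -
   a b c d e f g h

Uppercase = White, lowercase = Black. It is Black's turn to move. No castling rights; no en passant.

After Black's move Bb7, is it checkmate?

After Bb7: white king on c8; in check: yes, from the black bishop on b7.
White has 3 legal replies: Kb8, Kd7, Kxb7.
In check but a legal move exists → not checkmate.

no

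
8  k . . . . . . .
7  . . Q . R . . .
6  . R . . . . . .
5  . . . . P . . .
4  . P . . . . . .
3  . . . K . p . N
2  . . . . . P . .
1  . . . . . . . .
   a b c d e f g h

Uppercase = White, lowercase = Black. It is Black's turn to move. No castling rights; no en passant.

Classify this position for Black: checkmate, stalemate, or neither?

stalemate

Black to move; black king on a8.
In check: no.
King squares — a7: attacked by Qc7; b7: attacked by Rb6; b8: attacked by Rb6.
Legal moves for Black: none.
Not in check and no legal moves → stalemate.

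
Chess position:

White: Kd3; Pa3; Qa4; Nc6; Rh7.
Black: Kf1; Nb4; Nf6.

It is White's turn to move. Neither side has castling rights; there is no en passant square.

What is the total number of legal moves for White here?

White to move; king on d3.
In check: yes, from the black knight on b4.
Legal moves: Kd4, Kc4, Ke3, Kc3, Kd2, Nxb4, Qxb4, axb4.
Count: 8.

8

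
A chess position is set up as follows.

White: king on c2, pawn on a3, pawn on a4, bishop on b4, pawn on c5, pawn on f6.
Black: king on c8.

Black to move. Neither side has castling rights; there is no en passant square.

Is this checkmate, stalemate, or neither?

neither

Black to move; black king on c8.
In check: no.
Legal moves for Black: Kd8, Kb8, Kd7, Kc7, Kb7.
Black has 5 legal moves and is not in check → neither.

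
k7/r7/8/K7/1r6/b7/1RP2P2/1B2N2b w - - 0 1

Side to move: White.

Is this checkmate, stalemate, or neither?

White to move; white king on a5.
In check: yes, from the black rook on a7.
King squares — a4: attacked by Rb4; b4: attacked by Ba3; b5: attacked by Rb4; a6: attacked by Ra7; b6: attacked by Rb4.
Legal moves for White: none.
In check with no legal moves → checkmate.

checkmate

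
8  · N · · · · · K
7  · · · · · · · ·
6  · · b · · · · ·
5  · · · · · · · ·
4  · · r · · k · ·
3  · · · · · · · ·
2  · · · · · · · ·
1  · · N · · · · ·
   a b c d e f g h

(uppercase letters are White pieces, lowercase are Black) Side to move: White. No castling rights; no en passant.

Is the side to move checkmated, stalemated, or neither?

White to move; white king on h8.
In check: no.
Legal moves for White: Kg8, Kh7, Kg7, Nd7, Nxc6, Na6, Nd3+, Nb3, Ne2+, Na2.
White has 10 legal moves and is not in check → neither.

neither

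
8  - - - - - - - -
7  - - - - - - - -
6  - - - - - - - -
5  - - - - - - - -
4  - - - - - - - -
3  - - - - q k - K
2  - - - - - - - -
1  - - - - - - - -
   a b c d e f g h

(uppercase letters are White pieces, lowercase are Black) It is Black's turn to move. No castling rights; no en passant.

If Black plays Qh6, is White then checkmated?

After Qh6: white king on h3; in check: yes, from the black queen on h6.
King squares — g2: attacked by Kf3; h2: attacked by Qh6; g3: attacked by Kf3; g4: attacked by Kf3; h4: attacked by Qh6.
White has no legal moves → checkmate.

yes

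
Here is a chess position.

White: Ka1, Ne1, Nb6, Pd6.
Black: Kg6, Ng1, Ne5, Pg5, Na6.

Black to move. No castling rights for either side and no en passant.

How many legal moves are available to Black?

Black to move; king on g6.
In check: no.
Legal moves: Kh7, Kg7, Kf7, Kh6, Kf6, Kh5, Kf5, Nb8, Nc7, Nc5, Nb4, Nf7, Nd7, Nc6, Ng4, Nc4, Nef3, Nd3, Nh3, Ngf3, Ne2, g4.
Count: 22.

22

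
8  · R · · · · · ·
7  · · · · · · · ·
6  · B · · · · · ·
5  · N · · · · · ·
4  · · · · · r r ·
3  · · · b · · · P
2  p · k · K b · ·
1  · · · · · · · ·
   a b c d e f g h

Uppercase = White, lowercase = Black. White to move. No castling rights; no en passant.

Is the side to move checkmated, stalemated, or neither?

White to move; white king on e2.
In check: yes, from the black bishop on d3.
King squares — d1: attacked by Kc2; e1: attacked by Bf2; f1: attacked by Bd3; d2: attacked by Kc2; f2: attacked by Rf4; d3: attacked by Kc2; e3: attacked by Bf2; f3: attacked by Rf4.
Legal moves for White: none.
In check with no legal moves → checkmate.

checkmate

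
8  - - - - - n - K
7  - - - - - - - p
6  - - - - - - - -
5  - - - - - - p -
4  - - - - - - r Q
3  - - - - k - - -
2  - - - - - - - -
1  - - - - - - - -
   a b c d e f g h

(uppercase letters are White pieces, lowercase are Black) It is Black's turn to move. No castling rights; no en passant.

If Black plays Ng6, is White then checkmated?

After Ng6: white king on h8; in check: yes, from the black knight on g6.
White has 3 legal replies: Kg8, Kxh7, Kg7.
In check but a legal move exists → not checkmate.

no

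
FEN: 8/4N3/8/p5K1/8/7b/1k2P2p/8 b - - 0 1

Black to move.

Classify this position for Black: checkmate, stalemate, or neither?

Black to move; black king on b2.
In check: no.
Legal moves for Black include: Bc8, Bd7, Be6, Bf5, Bg4, Bg2, Bf1, Kc3, Kb3, Ka3, Kc2, Ka2, Kc1, Kb1, Ka1, a4, h1=Q, h1=R, ... (list truncated; more exist).
Black has legal moves and is not in check → neither.

neither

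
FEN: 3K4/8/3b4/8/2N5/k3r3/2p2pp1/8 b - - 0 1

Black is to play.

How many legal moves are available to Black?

4

Black to move; king on a3.
In check: yes, from the white knight on c4.
Legal moves: Kb4, Ka4, Kb3, Ka2.
Count: 4.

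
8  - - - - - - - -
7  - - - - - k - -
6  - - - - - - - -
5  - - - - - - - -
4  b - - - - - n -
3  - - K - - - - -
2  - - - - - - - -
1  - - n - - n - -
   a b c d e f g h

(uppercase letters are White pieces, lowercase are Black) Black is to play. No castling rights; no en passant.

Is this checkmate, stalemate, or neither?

neither

Black to move; black king on f7.
In check: no.
Legal moves for Black include: Kg8, Kf8, Ke8, Kg7, Ke7, Kg6, Kf6, Ke6, Nh6, Nf6, Ne5, Nge3, Ngh2, Nf2, Be8, Bd7, Bc6, Bb5, ... (list truncated; more exist).
Black has legal moves and is not in check → neither.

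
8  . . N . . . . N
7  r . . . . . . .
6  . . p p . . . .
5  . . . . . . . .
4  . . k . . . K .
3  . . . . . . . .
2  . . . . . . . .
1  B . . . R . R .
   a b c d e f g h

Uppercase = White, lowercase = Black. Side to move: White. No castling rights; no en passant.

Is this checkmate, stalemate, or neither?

neither

White to move; white king on g4.
In check: no.
Legal moves for White include: Nf7, Ng6, Ne7, Nxa7, Nxd6+, Nb6+, Kh5, Kg5, Kf5, Kh4, Kf4, Kh3, Kg3, Kf3, Rg3, Rg2, Rh1, Rgf1, ... (list truncated; more exist).
White has legal moves and is not in check → neither.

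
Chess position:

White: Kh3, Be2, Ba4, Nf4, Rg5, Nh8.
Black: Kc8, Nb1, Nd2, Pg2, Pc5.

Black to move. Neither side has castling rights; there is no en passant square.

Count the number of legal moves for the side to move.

Black to move; king on c8.
In check: no.
Legal moves: Kd8, Kb8, Kc7, Kb7, Ne4, Nc4, Nf3, Nb3, Nf1, Nc3, Na3, c4, g1=Q, g1=R, g1=B, g1=N+.
Count: 16.

16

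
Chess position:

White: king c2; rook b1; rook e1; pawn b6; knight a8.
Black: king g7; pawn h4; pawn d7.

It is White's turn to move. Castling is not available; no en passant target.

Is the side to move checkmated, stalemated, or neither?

White to move; white king on c2.
In check: no.
Legal moves for White include: Nc7, Kd3, Kc3, Kb3, Kd2, Kb2, Kd1, Kc1, Re8, Re7+, Re6, Re5, Re4, Re3, Re2, Rh1, Rg1+, Rf1, ... (list truncated; more exist).
White has legal moves and is not in check → neither.

neither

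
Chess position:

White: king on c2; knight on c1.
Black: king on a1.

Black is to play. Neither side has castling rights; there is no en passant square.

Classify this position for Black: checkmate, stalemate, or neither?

Black to move; black king on a1.
In check: no.
King squares — b1: attacked by Kc2; a2: attacked by Nc1; b2: attacked by Kc2.
Legal moves for Black: none.
Not in check and no legal moves → stalemate.

stalemate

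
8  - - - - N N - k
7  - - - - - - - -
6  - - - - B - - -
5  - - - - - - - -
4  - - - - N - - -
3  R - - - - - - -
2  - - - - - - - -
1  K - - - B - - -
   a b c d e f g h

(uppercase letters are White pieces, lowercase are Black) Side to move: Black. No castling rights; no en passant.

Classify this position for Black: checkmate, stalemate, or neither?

Black to move; black king on h8.
In check: no.
King squares — g7: attacked by Ne8; h7: attacked by Nf8; g8: attacked by Be6.
Legal moves for Black: none.
Not in check and no legal moves → stalemate.

stalemate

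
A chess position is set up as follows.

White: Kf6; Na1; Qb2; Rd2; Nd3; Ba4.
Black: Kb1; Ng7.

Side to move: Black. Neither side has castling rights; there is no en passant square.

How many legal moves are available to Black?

Black to move; king on b1.
In check: yes, from the white queen on b2.
Legal moves: none.
Count: 0.

0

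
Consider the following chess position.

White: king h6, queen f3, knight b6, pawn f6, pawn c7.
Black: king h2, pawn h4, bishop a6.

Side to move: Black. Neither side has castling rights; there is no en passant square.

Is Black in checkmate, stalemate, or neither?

Black to move; black king on h2.
In check: no.
Legal moves for Black: Bc8, Bb7, Bb5, Bc4, Bd3, Be2, Bf1, Kg1, h3.
Black has 9 legal moves and is not in check → neither.

neither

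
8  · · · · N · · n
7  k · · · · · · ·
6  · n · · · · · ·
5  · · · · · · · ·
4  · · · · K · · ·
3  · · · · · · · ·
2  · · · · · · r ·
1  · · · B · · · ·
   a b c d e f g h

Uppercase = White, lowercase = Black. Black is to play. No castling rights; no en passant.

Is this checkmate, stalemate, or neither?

Black to move; black king on a7.
In check: no.
Legal moves for Black include: Nf7, Ng6, Kb8, Ka8, Kb7, Ka6, Nc8, Na8, Nd7, Nd5, Nc4, Na4, Rg8, Rg7, Rg6, Rg5, Rg4+, Rg3, ... (list truncated; more exist).
Black has legal moves and is not in check → neither.

neither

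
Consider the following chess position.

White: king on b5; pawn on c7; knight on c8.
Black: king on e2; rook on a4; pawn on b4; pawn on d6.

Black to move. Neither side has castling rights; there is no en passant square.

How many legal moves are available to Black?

17

Black to move; king on e2.
In check: no.
Legal moves: Ra8, Ra7, Ra6, Ra5+, Ra3, Ra2, Ra1, Kf3, Ke3, Kd3, Kf2, Kd2, Kf1, Ke1, Kd1, d5, b3.
Count: 17.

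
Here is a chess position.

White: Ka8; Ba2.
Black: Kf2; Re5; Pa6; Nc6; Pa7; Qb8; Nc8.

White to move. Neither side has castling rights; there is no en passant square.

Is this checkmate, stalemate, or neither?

checkmate

White to move; white king on a8.
In check: yes, from the black queen on b8.
King squares — a7: attacked by Nc6; b7: attacked by Qb8; b8: attacked by Nc6.
Legal moves for White: none.
In check with no legal moves → checkmate.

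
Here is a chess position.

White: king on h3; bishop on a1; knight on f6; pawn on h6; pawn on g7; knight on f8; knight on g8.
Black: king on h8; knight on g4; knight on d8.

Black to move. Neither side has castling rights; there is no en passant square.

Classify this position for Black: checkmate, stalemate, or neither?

Black to move; black king on h8.
In check: yes, from the white pawn on g7.
King squares — g7: attacked by Ph6; h7: attacked by Nf6; g8: attacked by Nf6.
Legal moves for Black: none.
In check with no legal moves → checkmate.

checkmate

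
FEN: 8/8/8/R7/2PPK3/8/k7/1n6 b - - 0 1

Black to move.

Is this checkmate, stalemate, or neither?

neither

Black to move; black king on a2.
In check: yes, from the white rook on a5.
Legal moves for Black: Kb3, Kb2, Na3.
Black is in check but has 3 legal moves → neither.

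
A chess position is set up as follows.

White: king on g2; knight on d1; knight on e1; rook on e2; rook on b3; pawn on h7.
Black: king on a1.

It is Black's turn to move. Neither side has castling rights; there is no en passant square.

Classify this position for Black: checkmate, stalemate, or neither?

stalemate

Black to move; black king on a1.
In check: no.
King squares — b1: attacked by Rb3; a2: attacked by Re2; b2: attacked by Nd1.
Legal moves for Black: none.
Not in check and no legal moves → stalemate.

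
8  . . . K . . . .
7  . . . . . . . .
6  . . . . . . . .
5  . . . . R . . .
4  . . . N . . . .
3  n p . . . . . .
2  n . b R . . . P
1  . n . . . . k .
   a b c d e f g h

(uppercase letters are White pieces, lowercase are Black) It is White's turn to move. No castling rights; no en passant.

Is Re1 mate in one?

After Re1: black king on g1; in check: yes, from the white rook on e1.
King squares — f1: attacked by Re1; h1: attacked by Re1; f2: attacked by Rd2; g2: attacked by Rd2; h2: attacked by Rd2.
Black has no legal moves → checkmate.

yes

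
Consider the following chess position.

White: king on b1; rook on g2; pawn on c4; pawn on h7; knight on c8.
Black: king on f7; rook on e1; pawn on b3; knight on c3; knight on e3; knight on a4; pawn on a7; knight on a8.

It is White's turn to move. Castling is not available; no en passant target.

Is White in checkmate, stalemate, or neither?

White to move; white king on b1.
In check: yes, from the black rook on e1 and the black knight on c3.
King squares — a1: attacked by Re1; c1: attacked by Re1; a2: attacked by Pb3; b2: attacked by Na4; c2: attacked by Pb3.
Legal moves for White: none.
In check with no legal moves → checkmate.

checkmate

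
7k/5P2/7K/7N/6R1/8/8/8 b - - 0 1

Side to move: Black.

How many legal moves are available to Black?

0

Black to move; king on h8.
In check: no.
Legal moves: none.
Count: 0.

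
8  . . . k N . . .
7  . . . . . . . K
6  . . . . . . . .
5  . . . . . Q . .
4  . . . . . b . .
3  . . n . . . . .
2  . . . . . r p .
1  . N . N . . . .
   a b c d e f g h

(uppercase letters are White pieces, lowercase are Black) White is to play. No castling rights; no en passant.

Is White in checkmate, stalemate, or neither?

White to move; white king on h7.
In check: no.
Legal moves for White include: Ng7, Nc7, Nf6, Nd6, Kh8, Kg8, Kg7, Kg6, Qf8, Qc8+, Qf7, Qd7+, Qg6, Qf6+, Qe6, Qh5, Qg5+, Qe5, ... (list truncated; more exist).
White has legal moves and is not in check → neither.

neither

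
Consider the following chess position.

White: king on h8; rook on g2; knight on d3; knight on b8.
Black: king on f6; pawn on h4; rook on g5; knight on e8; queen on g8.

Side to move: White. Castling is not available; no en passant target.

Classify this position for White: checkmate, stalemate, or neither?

White to move; white king on h8.
In check: yes, from the black queen on g8.
King squares — g7: attacked by Rg5; h7: attacked by Qg8; g8: attacked by Rg5.
Legal moves for White: none.
In check with no legal moves → checkmate.

checkmate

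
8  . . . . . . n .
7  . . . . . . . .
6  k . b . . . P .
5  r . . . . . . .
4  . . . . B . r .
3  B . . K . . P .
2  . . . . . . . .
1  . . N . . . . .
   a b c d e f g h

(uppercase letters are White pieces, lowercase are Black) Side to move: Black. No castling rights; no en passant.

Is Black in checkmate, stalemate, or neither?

Black to move; black king on a6.
In check: no.
Legal moves for Black include: Ne7, Nh6, Nf6, Be8, Ba8, Bd7, Bb7, Bd5, Bb5+, Bxe4+, Ba4, Kb7, Ka7, Kb6, Kb5, Rh5, Rag5, Rf5, ... (list truncated; more exist).
Black has legal moves and is not in check → neither.

neither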